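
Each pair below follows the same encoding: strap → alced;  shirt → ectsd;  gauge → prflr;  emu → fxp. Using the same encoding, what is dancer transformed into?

The output letters match the input read backwards, each shifted +11: strap reversed is parts. Read the word backwards and shift each letter +11.
For dancer: reverse → recnad; then shift: r+11=c, e+11=p, c+11=n, n+11=y, a+11=l, d+11=o.

cpnylo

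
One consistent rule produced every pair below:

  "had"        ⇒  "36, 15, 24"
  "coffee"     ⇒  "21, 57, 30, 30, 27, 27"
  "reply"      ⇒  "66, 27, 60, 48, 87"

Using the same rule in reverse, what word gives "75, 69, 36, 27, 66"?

The formula is n = 3×(alphabet index, a=1) + 12.
Undoing it on 75, 69, 36, 27, 66: 75→(75−12)÷3=21=u, 69→(69−12)÷3=19=s, 36→(36−12)÷3=8=h, 27→(27−12)÷3=5=e, 66→(66−12)÷3=18=r.

usher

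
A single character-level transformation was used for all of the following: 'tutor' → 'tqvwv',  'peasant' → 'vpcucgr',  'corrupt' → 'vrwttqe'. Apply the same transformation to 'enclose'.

guqnepg

The output letters match the input read backwards, each shifted +2: tutor reversed is rotut. Read the word backwards and shift each letter +2.
Applying it to enclose: reverse → esolcne; then shift: e+2=g, s+2=u, o+2=q, l+2=n, c+2=e, n+2=p, e+2=g.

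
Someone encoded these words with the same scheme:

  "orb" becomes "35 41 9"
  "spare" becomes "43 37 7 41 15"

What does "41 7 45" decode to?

o(#15)→35 and r(#18)→41: differences scale by 2, so n = 2·pos + 5. With a=1..z=26, the number is 2·pos + 5.
Reversing it on 41 7 45: 41→(41−5)÷2=18=r, 7→(7−5)÷2=1=a, 45→(45−5)÷2=20=t.

rat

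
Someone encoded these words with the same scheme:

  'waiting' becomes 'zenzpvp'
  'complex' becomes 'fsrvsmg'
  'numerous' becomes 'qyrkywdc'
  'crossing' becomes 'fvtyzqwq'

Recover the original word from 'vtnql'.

spike

In waiting: w→z is +3, a→e is +4, i→n is +5, t→z is +6 — the shift increases by 1 each position. Each letter shifts forward by (position + 3), i.e. 3, 4, 5, … — the shift grows by one for each successive letter.
Reversing it on vtnql: v−3=s, t−4=p, n−5=i, q−6=k, l−7=e.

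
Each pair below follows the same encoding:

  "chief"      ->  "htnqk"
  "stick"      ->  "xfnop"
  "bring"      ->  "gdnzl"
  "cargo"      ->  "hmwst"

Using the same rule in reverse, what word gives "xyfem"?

smash

Shifts by position in chief: pos 0: c→h (+5), pos 1: h→t (+12), pos 2: i→n (+5), pos 3: e→q (+12) — repeating every 2. A repeating key of period 2 is used — shifts +5, +12 over and over.
Reversing it on xyfem: x−5=s, y−12=m, f−5=a, e−12=s, m−5=h.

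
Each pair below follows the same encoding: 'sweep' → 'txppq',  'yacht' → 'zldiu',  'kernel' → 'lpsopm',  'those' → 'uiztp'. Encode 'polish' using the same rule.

The shift depends on letter class: consonant s→t is +1, but vowel e→p is +11. Two shifts are in play — +11 for a/e/i/o/u, +1 for every other letter.
On polish: p(cons)+1=q, o(vowel)+11=z, l(cons)+1=m, i(vowel)+11=t, s(cons)+1=t, h(cons)+1=i.

qzmtti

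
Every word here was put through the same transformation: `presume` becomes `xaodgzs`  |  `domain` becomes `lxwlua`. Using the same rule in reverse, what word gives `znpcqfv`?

refresh

The shift increases by 1 at each position, starting from +8: 8, 9, 10, ….
Decoding znpcqfv: z−8=r, n−9=e, p−10=f, c−11=r, q−12=e, f−13=s, v−14=h.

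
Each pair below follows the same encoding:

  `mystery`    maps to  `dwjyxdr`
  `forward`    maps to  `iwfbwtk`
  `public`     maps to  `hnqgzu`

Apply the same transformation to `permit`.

ynrwju

The output letters match the input read backwards, each shifted +5: mystery reversed is yretsym. Two steps: reverse the string, then apply a Caesar shift of +5.
For permit: reverse → timrep; then shift: t+5=y, i+5=n, m+5=r, r+5=w, e+5=j, p+5=u.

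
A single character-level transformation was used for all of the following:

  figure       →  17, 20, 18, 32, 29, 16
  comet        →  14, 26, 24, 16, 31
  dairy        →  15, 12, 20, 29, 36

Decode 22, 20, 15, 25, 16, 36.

kidney

f is letter #6 and maps to 17: an offset of 11. The number is (letter's place in the alphabet, a=1) + 11.
Reversing it on 22, 20, 15, 25, 16, 36: 22→(22−11)÷1=11=k, 20→(20−11)÷1=9=i, 15→(15−11)÷1=4=d, 25→(25−11)÷1=14=n, 16→(16−11)÷1=5=e, 36→(36−11)÷1=25=y.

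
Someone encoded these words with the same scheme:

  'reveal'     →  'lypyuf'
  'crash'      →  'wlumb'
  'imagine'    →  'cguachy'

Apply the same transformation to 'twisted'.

nqcmnyx

It's a constant shift of +20 (ROT20).
For twisted: t+20=n, w+20=q, i+20=c, s+20=m, t+20=n, e+20=y, d+20=x.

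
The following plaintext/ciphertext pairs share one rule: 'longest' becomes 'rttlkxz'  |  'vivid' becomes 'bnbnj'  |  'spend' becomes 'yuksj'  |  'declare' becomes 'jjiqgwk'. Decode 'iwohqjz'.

cricket

The shifts repeat in a cycle of length 2: positions 0,1,… shift by +6, +5, then the pattern repeats.
Decoding iwohqjz: i−6=c, w−5=r, o−6=i, h−5=c, q−6=k, j−5=e, z−6=t.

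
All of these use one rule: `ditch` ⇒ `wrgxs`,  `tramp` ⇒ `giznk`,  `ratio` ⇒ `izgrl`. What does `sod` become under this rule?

hlw

Letters are reflected about the middle of the alphabet (position → 25−position): Atbash.
On sod: s↔h, o↔l, d↔w.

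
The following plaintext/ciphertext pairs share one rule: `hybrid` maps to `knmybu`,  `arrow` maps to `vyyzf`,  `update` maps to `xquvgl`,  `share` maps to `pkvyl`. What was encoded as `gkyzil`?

h(7)→k(10) and y(24)→n(13) fit y≡17x+21 (mod 26); the inverse of 17 mod 26 is 23. Treating letters as 0–25, the rule is x ↦ 17x + 21 (mod 26).
Decoding gkyzil: g(6)→23·(6−21)≡19=t; k(10)→23·(10−21)≡7=h; y(24)→23·(24−21)≡17=r; z(25)→23·(25−21)≡14=o; i(8)→23·(8−21)≡13=n; l(11)→23·(11−21)≡4=e (all mod 26).

throne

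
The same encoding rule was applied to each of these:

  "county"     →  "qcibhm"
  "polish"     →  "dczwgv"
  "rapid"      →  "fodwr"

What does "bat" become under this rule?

This is a Caesar cipher with shift 14.
For bat: b+14=p, a+14=o, t+14=h.

poh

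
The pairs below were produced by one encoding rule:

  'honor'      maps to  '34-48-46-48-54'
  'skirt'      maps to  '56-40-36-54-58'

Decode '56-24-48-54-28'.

h(#8)→34 and o(#15)→48: differences scale by 2, so n = 2·pos + 18. Each letter becomes 2×(its alphabet position, a=1..z=26) + 18.
Undoing it on 56-24-48-54-28: 56→(56−18)÷2=19=s, 24→(24−18)÷2=3=c, 48→(48−18)÷2=15=o, 54→(54−18)÷2=18=r, 28→(28−18)÷2=5=e.

score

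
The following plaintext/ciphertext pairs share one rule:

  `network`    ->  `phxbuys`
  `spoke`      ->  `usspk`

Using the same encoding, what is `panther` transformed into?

In network: n→p is +2, e→h is +3, t→x is +4, w→b is +5 — the shift increases by 1 each position. The shift increases by 1 at each position, starting from +2: 2, 3, 4, ….
For panther: p+2=r, a+3=d, n+4=r, t+5=y, h+6=n, e+7=l, r+8=z.

rdrynlz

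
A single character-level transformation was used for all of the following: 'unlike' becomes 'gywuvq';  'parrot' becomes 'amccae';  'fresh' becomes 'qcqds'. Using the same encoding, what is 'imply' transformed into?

uxawj

The shift depends on letter class: consonant n→y is +11, but vowel u→g is +12. The rule splits by letter class: vowels +12, consonants +11.
Applying it to imply: i(vowel)+12=u, m(cons)+11=x, p(cons)+11=a, l(cons)+11=w, y(cons)+11=j.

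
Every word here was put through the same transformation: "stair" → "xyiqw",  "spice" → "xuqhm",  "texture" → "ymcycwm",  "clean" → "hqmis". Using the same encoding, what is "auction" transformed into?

The shift depends on letter class: consonant s→x is +5, but vowel a→i is +8. Vowels shift forward by 8 and consonants shift forward by 5.
On auction: a(vowel)+8=i, u(vowel)+8=c, c(cons)+5=h, t(cons)+5=y, i(vowel)+8=q, o(vowel)+8=w, n(cons)+5=s.

ichyqws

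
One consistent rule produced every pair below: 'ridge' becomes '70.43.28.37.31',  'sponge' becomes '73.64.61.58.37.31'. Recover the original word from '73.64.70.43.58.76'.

r(#18)→70 and i(#9)→43: differences scale by 3, so n = 3·pos + 16. With a=1..z=26, the number is 3·pos + 16.
Reversing it on 73.64.70.43.58.76: 73→(73−16)÷3=19=s, 64→(64−16)÷3=16=p, 70→(70−16)÷3=18=r, 43→(43−16)÷3=9=i, 58→(58−16)÷3=14=n, 76→(76−16)÷3=20=t.

sprint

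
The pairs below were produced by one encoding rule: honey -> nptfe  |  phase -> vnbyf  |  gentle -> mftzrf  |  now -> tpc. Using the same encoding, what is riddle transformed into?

The shift depends on letter class: consonant h→n is +6, but vowel o→p is +1. Two shifts are in play — +1 for a/e/i/o/u, +6 for every other letter.
Applying it to riddle: r(cons)+6=x, i(vowel)+1=j, d(cons)+6=j, d(cons)+6=j, l(cons)+6=r, e(vowel)+1=f.

xjjjrf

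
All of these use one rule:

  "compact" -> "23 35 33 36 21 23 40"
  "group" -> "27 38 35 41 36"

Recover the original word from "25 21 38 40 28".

earth

Letters become their 1-based position plus 20 (so a→21, b→22, …).
Undoing it on 25 21 38 40 28: 25→(25−20)÷1=5=e, 21→(21−20)÷1=1=a, 38→(38−20)÷1=18=r, 40→(40−20)÷1=20=t, 28→(28−20)÷1=8=h.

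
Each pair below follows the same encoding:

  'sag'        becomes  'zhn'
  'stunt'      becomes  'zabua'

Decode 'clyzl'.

Compare letters: s→z is +7, a→h is +7, g→n is +7 — a constant shift. Every letter moves 7 places later in the alphabet, wrapping around z→a.
Reversing it on clyzl: c−7=v, l−7=e, y−7=r, z−7=s, l−7=e.

verse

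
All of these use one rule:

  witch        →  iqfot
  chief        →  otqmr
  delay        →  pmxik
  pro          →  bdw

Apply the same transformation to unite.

Two shifts are in play — +8 for a/e/i/o/u, +12 for every other letter.
On unite: u(vowel)+8=c, n(cons)+12=z, i(vowel)+8=q, t(cons)+12=f, e(vowel)+8=m.

czqfm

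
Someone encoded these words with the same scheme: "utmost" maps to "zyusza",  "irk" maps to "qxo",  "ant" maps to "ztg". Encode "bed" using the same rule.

jkh

The output letters match the input read backwards, each shifted +6: utmost reversed is tsomtu. Two steps: reverse the string, then apply a Caesar shift of +6.
For bed: reverse → deb; then shift: d+6=j, e+6=k, b+6=h.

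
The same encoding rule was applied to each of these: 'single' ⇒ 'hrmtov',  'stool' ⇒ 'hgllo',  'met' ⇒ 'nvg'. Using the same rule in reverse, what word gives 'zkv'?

Each pair mirrors across the alphabet (s↔h, i↔r, n↔m): positions sum to 25. Letters are reflected about the middle of the alphabet (position → 25−position): Atbash.
Reversing it on zkv: z↔a, k↔p, v↔e.

ape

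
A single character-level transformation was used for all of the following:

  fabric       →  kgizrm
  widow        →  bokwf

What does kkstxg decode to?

In fabric: f→k is +5, a→g is +6, b→i is +7, r→z is +8 — the shift increases by 1 each position. Letter i (0-indexed) is shifted by i+5, so successive shifts are 5, 6, 7, ….
Reversing it on kkstxg: k−5=f, k−6=e, s−7=l, t−8=l, x−9=o, g−10=w.

fellow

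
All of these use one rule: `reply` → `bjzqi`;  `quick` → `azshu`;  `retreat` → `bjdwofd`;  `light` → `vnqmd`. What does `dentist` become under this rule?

Shifts by position in reply: pos 0: r→b (+10), pos 1: e→j (+5), pos 2: p→z (+10), pos 3: l→q (+5) — repeating every 2. A repeating key of period 2 is used — shifts +10, +5 over and over.
For dentist: d+10=n, e+5=j, n+10=x, t+5=y, i+10=s, s+5=x, t+10=d.

njxysxd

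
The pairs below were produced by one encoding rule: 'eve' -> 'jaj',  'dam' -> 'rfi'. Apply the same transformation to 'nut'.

yzs

Two steps: reverse the string, then apply a Caesar shift of +5.
Applying it to nut: reverse → tun; then shift: t+5=y, u+5=z, n+5=s.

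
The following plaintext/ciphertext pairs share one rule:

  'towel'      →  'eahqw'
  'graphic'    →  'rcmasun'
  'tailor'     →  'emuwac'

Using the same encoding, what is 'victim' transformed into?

guneux

The shift depends on letter class: consonant t→e is +11, but vowel o→a is +12. Two shifts are in play — +12 for a/e/i/o/u, +11 for every other letter.
On victim: v(cons)+11=g, i(vowel)+12=u, c(cons)+11=n, t(cons)+11=e, i(vowel)+12=u, m(cons)+11=x.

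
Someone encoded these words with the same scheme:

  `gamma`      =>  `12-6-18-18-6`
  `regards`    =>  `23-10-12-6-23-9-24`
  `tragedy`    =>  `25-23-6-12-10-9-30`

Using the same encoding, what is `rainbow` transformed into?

23-6-14-19-7-20-28

g is letter #7 and maps to 12: an offset of 5. Letters become their 1-based position plus 5 (so a→6, b→7, …).
On rainbow: r=18→23, a=1→6, i=9→14, n=14→19, b=2→7, o=15→20, w=23→28.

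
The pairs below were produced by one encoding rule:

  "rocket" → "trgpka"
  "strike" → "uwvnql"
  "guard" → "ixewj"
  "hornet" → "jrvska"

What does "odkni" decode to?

In rocket: r→t is +2, o→r is +3, c→g is +4, k→p is +5 — the shift increases by 1 each position. Each letter shifts forward by (position + 2), i.e. 2, 3, 4, … — the shift grows by one for each successive letter.
Reversing it on odkni: o−2=m, d−3=a, k−4=g, n−5=i, i−6=c.

magic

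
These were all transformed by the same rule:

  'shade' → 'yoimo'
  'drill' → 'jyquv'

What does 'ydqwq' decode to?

swing

In shade: s→y is +6, h→o is +7, a→i is +8, d→m is +9 — the shift increases by 1 each position. Each letter shifts forward by (position + 6), i.e. 6, 7, 8, … — the shift grows by one for each successive letter.
Decoding ydqwq: y−6=s, d−7=w, q−8=i, w−9=n, q−10=g.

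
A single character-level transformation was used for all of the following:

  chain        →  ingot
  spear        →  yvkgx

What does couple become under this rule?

iuavrk

Every letter moves 6 places later in the alphabet, wrapping around z→a.
Applying it to couple: c+6=i, o+6=u, u+6=a, p+6=v, l+6=r, e+6=k.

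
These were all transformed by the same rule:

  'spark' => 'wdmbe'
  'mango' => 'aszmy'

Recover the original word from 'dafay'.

motor

Two steps: reverse the string, then apply a Caesar shift of +12.
Undoing it on dafay: shift back: d−12=r, a−12=o, f−12=t, a−12=o, y−12=m → rotom; then reverse → motor.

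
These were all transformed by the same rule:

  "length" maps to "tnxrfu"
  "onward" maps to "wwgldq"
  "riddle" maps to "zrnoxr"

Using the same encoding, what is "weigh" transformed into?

ensrt

In length: l→t is +8, e→n is +9, n→x is +10, g→r is +11 — the shift increases by 1 each position. Letter i (0-indexed) is shifted by i+8, so successive shifts are 8, 9, 10, ….
Applying it to weigh: w+8=e, e+9=n, i+10=s, g+11=r, h+12=t.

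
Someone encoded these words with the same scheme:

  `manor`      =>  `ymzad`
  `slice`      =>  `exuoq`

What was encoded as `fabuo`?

This is a Caesar cipher with shift 12.
Undoing it on fabuo: f−12=t, a−12=o, b−12=p, u−12=i, o−12=c.

topic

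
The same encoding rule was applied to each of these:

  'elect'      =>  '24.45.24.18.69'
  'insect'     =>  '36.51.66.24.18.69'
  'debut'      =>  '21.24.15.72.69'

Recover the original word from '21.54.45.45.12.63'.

dollar

e(#5)→24 and l(#12)→45: differences scale by 3, so n = 3·pos + 9. Each letter becomes 3×(its alphabet position, a=1..z=26) + 9.
Decoding 21.54.45.45.12.63: 21→(21−9)÷3=4=d, 54→(54−9)÷3=15=o, 45→(45−9)÷3=12=l, 45→(45−9)÷3=12=l, 12→(12−9)÷3=1=a, 63→(63−9)÷3=18=r.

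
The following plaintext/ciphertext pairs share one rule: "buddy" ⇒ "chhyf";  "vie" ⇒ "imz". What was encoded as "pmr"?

nil

The output letters match the input read backwards, each shifted +4: buddy reversed is yddub. Read the word backwards and shift each letter +4.
Reversing it on pmr: shift back: p−4=l, m−4=i, r−4=n → lin; then reverse → nil.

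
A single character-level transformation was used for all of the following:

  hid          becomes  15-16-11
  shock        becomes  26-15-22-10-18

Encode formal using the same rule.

h is letter #8 and maps to 15: an offset of 7. The number is (letter's place in the alphabet, a=1) + 7.
Applying it to formal: f=6→13, o=15→22, r=18→25, m=13→20, a=1→8, l=12→19.

13-22-25-20-8-19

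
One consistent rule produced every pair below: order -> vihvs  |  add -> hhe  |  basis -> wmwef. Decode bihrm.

index

The output letters match the input read backwards, each shifted +4: order reversed is redro. Read the word backwards and shift each letter +4.
Undoing it on bihrm: shift back: b−4=x, i−4=e, h−4=d, r−4=n, m−4=i → xedni; then reverse → index.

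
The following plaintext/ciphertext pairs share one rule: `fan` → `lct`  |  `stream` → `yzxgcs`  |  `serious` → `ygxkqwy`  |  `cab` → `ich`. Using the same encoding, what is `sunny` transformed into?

ywtte

The shift depends on letter class: consonant f→l is +6, but vowel a→c is +2. Two shifts are in play — +2 for a/e/i/o/u, +6 for every other letter.
For sunny: s(cons)+6=y, u(vowel)+2=w, n(cons)+6=t, n(cons)+6=t, y(cons)+6=e.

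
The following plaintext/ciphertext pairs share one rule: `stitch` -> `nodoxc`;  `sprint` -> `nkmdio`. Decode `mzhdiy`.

remind

This is a Caesar cipher with shift 21.
Reversing it on mzhdiy: m−21=r, z−21=e, h−21=m, d−21=i, i−21=n, y−21=d.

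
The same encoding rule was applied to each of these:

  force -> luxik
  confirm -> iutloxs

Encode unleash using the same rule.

Every letter moves 6 places later in the alphabet, wrapping around z→a.
On unleash: u+6=a, n+6=t, l+6=r, e+6=k, a+6=g, s+6=y, h+6=n.

atrkgyn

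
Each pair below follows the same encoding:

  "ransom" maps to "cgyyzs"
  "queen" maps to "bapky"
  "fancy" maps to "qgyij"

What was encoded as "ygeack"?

nature

It's a Vigenère-style cipher with numeric key [11,6]: position i shifts by key[i mod 2].
Undoing it on ygeack: y−11=n, g−6=a, e−11=t, a−6=u, c−11=r, k−6=e.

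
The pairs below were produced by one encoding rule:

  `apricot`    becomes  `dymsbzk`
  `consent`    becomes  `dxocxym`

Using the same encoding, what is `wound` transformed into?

nxeyg

The word is reversed, then every letter is shifted forward by 10.
Applying it to wound: reverse → dnuow; then shift: d+10=n, n+10=x, u+10=e, o+10=y, w+10=g.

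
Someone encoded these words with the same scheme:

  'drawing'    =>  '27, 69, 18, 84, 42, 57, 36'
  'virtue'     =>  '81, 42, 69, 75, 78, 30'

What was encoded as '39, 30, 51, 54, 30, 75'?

The formula is n = 3×(alphabet index, a=1) + 15.
Decoding 39, 30, 51, 54, 30, 75: 39→(39−15)÷3=8=h, 30→(30−15)÷3=5=e, 51→(51−15)÷3=12=l, 54→(54−15)÷3=13=m, 30→(30−15)÷3=5=e, 75→(75−15)÷3=20=t.

helmet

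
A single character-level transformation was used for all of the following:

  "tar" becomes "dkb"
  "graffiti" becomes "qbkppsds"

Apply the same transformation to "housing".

Compare letters: t→d is +10, a→k is +10, r→b is +10 — a constant shift. This is a Caesar cipher with shift 10.
Applying it to housing: h+10=r, o+10=y, u+10=e, s+10=c, i+10=s, n+10=x, g+10=q.

ryecsxq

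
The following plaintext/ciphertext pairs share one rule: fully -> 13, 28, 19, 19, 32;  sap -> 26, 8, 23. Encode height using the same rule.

f is letter #6 and maps to 13: an offset of 7. Letters become their 1-based position plus 7 (so a→8, b→9, …).
Applying it to height: h=8→15, e=5→12, i=9→16, g=7→14, h=8→15, t=20→27.

15, 12, 16, 14, 15, 27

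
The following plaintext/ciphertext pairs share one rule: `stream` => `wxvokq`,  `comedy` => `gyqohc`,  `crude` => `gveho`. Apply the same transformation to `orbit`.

The shift depends on letter class: consonant s→w is +4, but vowel e→o is +10. Two shifts are in play — +10 for a/e/i/o/u, +4 for every other letter.
For orbit: o(vowel)+10=y, r(cons)+4=v, b(cons)+4=f, i(vowel)+10=s, t(cons)+4=x.

yvfsx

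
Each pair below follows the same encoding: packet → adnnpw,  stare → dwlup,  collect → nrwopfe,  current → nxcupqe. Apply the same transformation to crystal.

Shifts by position in packet: pos 0: p→a (+11), pos 1: a→d (+3), pos 2: c→n (+11), pos 3: k→n (+3) — repeating every 2. A repeating key of period 2 is used — shifts +11, +3 over and over.
Applying it to crystal: c+11=n, r+3=u, y+11=j, s+3=v, t+11=e, a+3=d, l+11=w.

nujvedw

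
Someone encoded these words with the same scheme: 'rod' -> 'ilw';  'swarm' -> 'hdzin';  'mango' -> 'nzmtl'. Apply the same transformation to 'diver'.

wrevi

Letters are reflected about the middle of the alphabet (position → 25−position): Atbash.
For diver: d↔w, i↔r, v↔e, e↔v, r↔i.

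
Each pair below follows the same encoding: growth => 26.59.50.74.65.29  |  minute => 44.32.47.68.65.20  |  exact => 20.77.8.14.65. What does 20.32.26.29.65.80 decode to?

eighty

With a=1..z=26, the number is 3·pos + 5.
Decoding 20.32.26.29.65.80: 20→(20−5)÷3=5=e, 32→(32−5)÷3=9=i, 26→(26−5)÷3=7=g, 29→(29−5)÷3=8=h, 65→(65−5)÷3=20=t, 80→(80−5)÷3=25=y.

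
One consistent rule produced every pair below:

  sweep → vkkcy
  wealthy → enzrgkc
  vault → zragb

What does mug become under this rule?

mas

Two steps: reverse the string, then apply a Caesar shift of +6.
Applying it to mug: reverse → gum; then shift: g+6=m, u+6=a, m+6=s.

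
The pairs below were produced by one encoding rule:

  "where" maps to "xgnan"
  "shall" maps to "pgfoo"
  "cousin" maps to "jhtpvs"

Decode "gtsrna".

w(22)→x(23) and h(7)→g(6) fit y≡15x+5 (mod 26); the inverse of 15 mod 26 is 7. This is an affine cipher: with a=0,…,z=25, each position x becomes (15x+5) mod 26.
Decoding gtsrna: g(6)→7·(6−5)≡7=h; t(19)→7·(19−5)≡20=u; s(18)→7·(18−5)≡13=n; r(17)→7·(17−5)≡6=g; n(13)→7·(13−5)≡4=e; a(0)→7·(0−5)≡17=r (all mod 26).

hunger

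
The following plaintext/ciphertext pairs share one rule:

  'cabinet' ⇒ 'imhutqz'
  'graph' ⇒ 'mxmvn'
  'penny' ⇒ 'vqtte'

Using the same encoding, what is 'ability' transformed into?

mhuruze

Two shifts are in play — +12 for a/e/i/o/u, +6 for every other letter.
For ability: a(vowel)+12=m, b(cons)+6=h, i(vowel)+12=u, l(cons)+6=r, i(vowel)+12=u, t(cons)+6=z, y(cons)+6=e.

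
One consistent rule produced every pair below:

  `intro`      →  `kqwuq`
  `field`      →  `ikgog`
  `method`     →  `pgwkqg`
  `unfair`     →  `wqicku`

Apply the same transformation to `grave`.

jucyg

The shift depends on letter class: consonant n→q is +3, but vowel i→k is +2. The rule splits by letter class: vowels +2, consonants +3.
On grave: g(cons)+3=j, r(cons)+3=u, a(vowel)+2=c, v(cons)+3=y, e(vowel)+2=g.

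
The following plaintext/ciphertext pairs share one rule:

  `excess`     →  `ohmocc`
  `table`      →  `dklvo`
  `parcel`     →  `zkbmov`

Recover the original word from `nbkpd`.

It's a constant shift of +10 (ROT10).
Undoing it on nbkpd: n−10=d, b−10=r, k−10=a, p−10=f, d−10=t.

draft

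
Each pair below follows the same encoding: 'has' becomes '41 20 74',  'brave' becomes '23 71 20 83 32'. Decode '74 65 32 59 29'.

spend

With a=1..z=26, the number is 3·pos + 17.
Reversing it on 74 65 32 59 29: 74→(74−17)÷3=19=s, 65→(65−17)÷3=16=p, 32→(32−17)÷3=5=e, 59→(59−17)÷3=14=n, 29→(29−17)÷3=4=d.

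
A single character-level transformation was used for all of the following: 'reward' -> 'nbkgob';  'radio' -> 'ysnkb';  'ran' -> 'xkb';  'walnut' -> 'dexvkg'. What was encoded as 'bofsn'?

diver

The word is reversed, then every letter is shifted forward by 10.
Undoing it on bofsn: shift back: b−10=r, o−10=e, f−10=v, s−10=i, n−10=d → revid; then reverse → diver.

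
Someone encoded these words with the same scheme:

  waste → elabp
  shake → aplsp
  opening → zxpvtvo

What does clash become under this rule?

ktlap

The rule splits by letter class: vowels +11, consonants +8.
For clash: c(cons)+8=k, l(cons)+8=t, a(vowel)+11=l, s(cons)+8=a, h(cons)+8=p.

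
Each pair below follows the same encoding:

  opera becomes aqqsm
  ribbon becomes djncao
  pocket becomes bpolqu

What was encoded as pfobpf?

decade

Shifts by position in opera: pos 0: o→a (+12), pos 1: p→q (+1), pos 2: e→q (+12), pos 3: r→s (+1) — repeating every 2. A repeating key of period 2 is used — shifts +12, +1 over and over.
Decoding pfobpf: p−12=d, f−1=e, o−12=c, b−1=a, p−12=d, f−1=e.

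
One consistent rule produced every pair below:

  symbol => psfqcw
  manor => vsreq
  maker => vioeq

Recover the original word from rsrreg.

Two steps: reverse the string, then apply a Caesar shift of +4.
Reversing it on rsrreg: shift back: r−4=n, s−4=o, r−4=n, r−4=n, e−4=a, g−4=c → nonnac; then reverse → cannon.

cannon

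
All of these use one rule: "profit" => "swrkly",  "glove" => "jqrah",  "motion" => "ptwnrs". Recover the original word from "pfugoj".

marble

Shifts by position in profit: pos 0: p→s (+3), pos 1: r→w (+5), pos 2: o→r (+3), pos 3: f→k (+5) — repeating every 2. It's a Vigenère-style cipher with numeric key [3,5]: position i shifts by key[i mod 2].
Decoding pfugoj: p−3=m, f−5=a, u−3=r, g−5=b, o−3=l, j−5=e.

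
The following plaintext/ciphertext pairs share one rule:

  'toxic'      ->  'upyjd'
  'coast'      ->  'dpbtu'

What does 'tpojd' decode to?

Compare letters: t→u is +1, o→p is +1, x→y is +1 — a constant shift. Each letter is shifted forward by 1 in the alphabet (a Caesar shift of +1).
Decoding tpojd: t−1=s, p−1=o, o−1=n, j−1=i, d−1=c.

sonic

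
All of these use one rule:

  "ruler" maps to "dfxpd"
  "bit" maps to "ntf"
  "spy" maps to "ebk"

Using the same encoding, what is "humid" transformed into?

tfytp

The shift depends on letter class: consonant r→d is +12, but vowel u→f is +11. Vowels shift forward by 11 and consonants shift forward by 12.
On humid: h(cons)+12=t, u(vowel)+11=f, m(cons)+12=y, i(vowel)+11=t, d(cons)+12=p.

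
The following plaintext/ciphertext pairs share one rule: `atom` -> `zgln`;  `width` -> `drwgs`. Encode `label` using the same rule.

ozyvo

Each pair mirrors across the alphabet (a↔z, t↔g, o↔l): positions sum to 25. Each letter is replaced by its mirror in the alphabet: a↔z, b↔y, c↔x, and so on (the Atbash cipher).
For label: l↔o, a↔z, b↔y, e↔v, l↔o.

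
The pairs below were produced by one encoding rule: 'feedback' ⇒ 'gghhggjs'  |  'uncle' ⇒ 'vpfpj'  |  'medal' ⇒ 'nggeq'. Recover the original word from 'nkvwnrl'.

missile

In feedback: f→g is +1, e→g is +2, e→h is +3, d→h is +4 — the shift increases by 1 each position. Letter i (0-indexed) is shifted by i+1, so successive shifts are 1, 2, 3, ….
Reversing it on nkvwnrl: n−1=m, k−2=i, v−3=s, w−4=s, n−5=i, r−6=l, l−7=e.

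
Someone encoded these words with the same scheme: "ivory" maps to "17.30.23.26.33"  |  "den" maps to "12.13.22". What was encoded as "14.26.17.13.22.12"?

friend

i is letter #9 and maps to 17: an offset of 8. Letters become their 1-based position plus 8 (so a→9, b→10, …).
Reversing it on 14.26.17.13.22.12: 14→(14−8)÷1=6=f, 26→(26−8)÷1=18=r, 17→(17−8)÷1=9=i, 13→(13−8)÷1=5=e, 22→(22−8)÷1=14=n, 12→(12−8)÷1=4=d.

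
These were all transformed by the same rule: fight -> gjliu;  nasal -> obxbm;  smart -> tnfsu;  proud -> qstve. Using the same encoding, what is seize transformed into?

Shifts by position in fight: pos 0: f→g (+1), pos 1: i→j (+1), pos 2: g→l (+5), pos 3: h→i (+1), pos 4: t→u (+1) — repeating every 3. It's a Vigenère-style cipher with numeric key [1,1,5]: position i shifts by key[i mod 3].
On seize: s+1=t, e+1=f, i+5=n, z+1=a, e+1=f.

tfnaf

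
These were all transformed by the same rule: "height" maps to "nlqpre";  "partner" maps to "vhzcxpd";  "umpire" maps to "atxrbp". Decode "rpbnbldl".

literary

In height: h→n is +6, e→l is +7, i→q is +8, g→p is +9 — the shift increases by 1 each position. The shift increases by 1 at each position, starting from +6: 6, 7, 8, ….
Reversing it on rpbnbldl: r−6=l, p−7=i, b−8=t, n−9=e, b−10=r, l−11=a, d−12=r, l−13=y.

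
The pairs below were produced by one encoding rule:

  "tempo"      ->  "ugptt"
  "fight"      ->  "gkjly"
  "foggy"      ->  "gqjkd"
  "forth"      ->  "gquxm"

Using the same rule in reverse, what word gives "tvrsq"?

stool

In tempo: t→u is +1, e→g is +2, m→p is +3, p→t is +4 — the shift increases by 1 each position. Each letter shifts forward by (position + 1), i.e. 1, 2, 3, … — the shift grows by one for each successive letter.
Reversing it on tvrsq: t−1=s, v−2=t, r−3=o, s−4=o, q−5=l.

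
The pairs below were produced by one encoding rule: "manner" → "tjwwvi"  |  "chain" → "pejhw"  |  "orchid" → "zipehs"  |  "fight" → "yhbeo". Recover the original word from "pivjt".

m(12)→t(19) and a(0)→j(9) fit y≡3x+9 (mod 26); the inverse of 3 mod 26 is 9. This is an affine cipher: with a=0,…,z=25, each position x becomes (3x+9) mod 26.
Undoing it on pivjt: p(15)→9·(15−9)≡2=c; i(8)→9·(8−9)≡17=r; v(21)→9·(21−9)≡4=e; j(9)→9·(9−9)≡0=a; t(19)→9·(19−9)≡12=m (all mod 26).

cream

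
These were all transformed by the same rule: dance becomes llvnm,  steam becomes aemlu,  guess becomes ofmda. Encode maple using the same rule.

ulxwm

Shifts by position in dance: pos 0: d→l (+8), pos 1: a→l (+11), pos 2: n→v (+8), pos 3: c→n (+11) — repeating every 2. It's a Vigenère-style cipher with numeric key [8,11]: position i shifts by key[i mod 2].
On maple: m+8=u, a+11=l, p+8=x, l+11=w, e+8=m.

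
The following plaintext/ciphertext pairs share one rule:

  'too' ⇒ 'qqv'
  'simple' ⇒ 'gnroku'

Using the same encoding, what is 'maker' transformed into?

The output letters match the input read backwards, each shifted +2: too reversed is oot. The word is reversed, then every letter is shifted forward by 2.
Applying it to maker: reverse → rekam; then shift: r+2=t, e+2=g, k+2=m, a+2=c, m+2=o.

tgmco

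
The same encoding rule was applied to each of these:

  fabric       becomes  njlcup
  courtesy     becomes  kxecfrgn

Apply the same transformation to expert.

mgzpdg

In fabric: f→n is +8, a→j is +9, b→l is +10, r→c is +11 — the shift increases by 1 each position. The shift increases by 1 at each position, starting from +8: 8, 9, 10, ….
On expert: e+8=m, x+9=g, p+10=z, e+11=p, r+12=d, t+13=g.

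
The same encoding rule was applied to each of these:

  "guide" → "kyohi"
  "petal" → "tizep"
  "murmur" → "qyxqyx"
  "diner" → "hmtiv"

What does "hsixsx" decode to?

Shifts by position in guide: pos 0: g→k (+4), pos 1: u→y (+4), pos 2: i→o (+6), pos 3: d→h (+4), pos 4: e→i (+4) — repeating every 3. It's a Vigenère-style cipher with numeric key [4,4,6]: position i shifts by key[i mod 3].
Decoding hsixsx: h−4=d, s−4=o, i−6=c, x−4=t, s−4=o, x−6=r.

doctor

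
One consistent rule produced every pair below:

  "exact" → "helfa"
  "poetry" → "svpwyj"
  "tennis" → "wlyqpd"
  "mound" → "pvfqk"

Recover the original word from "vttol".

Shifts by position in exact: pos 0: e→h (+3), pos 1: x→e (+7), pos 2: a→l (+11), pos 3: c→f (+3), pos 4: t→a (+7) — repeating every 3. The shifts repeat in a cycle of length 3: positions 0,1,… shift by +3, +7, +11, then the pattern repeats.
Undoing it on vttol: v−3=s, t−7=m, t−11=i, o−3=l, l−7=e.

smile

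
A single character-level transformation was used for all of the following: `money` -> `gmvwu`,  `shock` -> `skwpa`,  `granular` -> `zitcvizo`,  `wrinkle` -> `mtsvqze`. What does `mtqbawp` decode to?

hostile

Two steps: reverse the string, then apply a Caesar shift of +8.
Decoding mtqbawp: shift back: m−8=e, t−8=l, q−8=i, b−8=t, a−8=s, w−8=o, p−8=h → elitsoh; then reverse → hostile.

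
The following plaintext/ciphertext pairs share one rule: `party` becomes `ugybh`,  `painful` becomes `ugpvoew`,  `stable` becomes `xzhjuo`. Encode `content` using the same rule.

Each letter shifts forward by (position + 5), i.e. 5, 6, 7, … — the shift grows by one for each successive letter.
Applying it to content: c+5=h, o+6=u, n+7=u, t+8=b, e+9=n, n+10=x, t+11=e.

huubnxe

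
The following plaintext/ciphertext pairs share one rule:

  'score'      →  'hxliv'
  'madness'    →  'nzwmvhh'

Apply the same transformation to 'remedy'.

ivnvwb

Letters are reflected about the middle of the alphabet (position → 25−position): Atbash.
On remedy: r↔i, e↔v, m↔n, e↔v, d↔w, y↔b.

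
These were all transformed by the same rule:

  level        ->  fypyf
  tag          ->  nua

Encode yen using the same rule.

Compare letters: l→f is +20, e→y is +20, v→p is +20 — a constant shift. This is a Caesar cipher with shift 20.
On yen: y+20=s, e+20=y, n+20=h.

syh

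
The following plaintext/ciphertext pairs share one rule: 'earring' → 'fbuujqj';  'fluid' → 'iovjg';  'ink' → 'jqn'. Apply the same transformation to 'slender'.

vofqgfu

Two shifts are in play — +1 for a/e/i/o/u, +3 for every other letter.
On slender: s(cons)+3=v, l(cons)+3=o, e(vowel)+1=f, n(cons)+3=q, d(cons)+3=g, e(vowel)+1=f, r(cons)+3=u.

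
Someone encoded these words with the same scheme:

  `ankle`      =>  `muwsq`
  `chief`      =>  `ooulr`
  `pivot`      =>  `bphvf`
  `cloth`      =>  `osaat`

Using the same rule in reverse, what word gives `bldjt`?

perch

Shifts by position in ankle: pos 0: a→m (+12), pos 1: n→u (+7), pos 2: k→w (+12), pos 3: l→s (+7) — repeating every 2. The shifts repeat in a cycle of length 2: positions 0,1,… shift by +12, +7, then the pattern repeats.
Decoding bldjt: b−12=p, l−7=e, d−12=r, j−7=c, t−12=h.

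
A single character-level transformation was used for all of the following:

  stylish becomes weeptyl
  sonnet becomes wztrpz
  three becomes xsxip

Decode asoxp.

Shifts by position in stylish: pos 0: s→w (+4), pos 1: t→e (+11), pos 2: y→e (+6), pos 3: l→p (+4), pos 4: i→t (+11), pos 5: s→y (+6) — repeating every 3. The shifts repeat in a cycle of length 3: positions 0,1,… shift by +4, +11, +6, then the pattern repeats.
Undoing it on asoxp: a−4=w, s−11=h, o−6=i, x−4=t, p−11=e.

white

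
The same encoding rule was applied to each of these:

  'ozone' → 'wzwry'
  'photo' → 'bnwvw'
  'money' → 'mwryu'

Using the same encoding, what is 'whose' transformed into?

o(14)→w(22) and z(25)→z(25) fit y≡5x+4 (mod 26); the inverse of 5 mod 26 is 21. Each letter's alphabet position (a=0..z=25) is mapped through 5·x+4 mod 26 — an affine cipher.
Applying it to whose: w(22)→5·22+4≡10=k; h(7)→5·7+4≡13=n; o(14)→5·14+4≡22=w; s(18)→5·18+4≡16=q; e(4)→5·4+4≡24=y (all mod 26).

knwqy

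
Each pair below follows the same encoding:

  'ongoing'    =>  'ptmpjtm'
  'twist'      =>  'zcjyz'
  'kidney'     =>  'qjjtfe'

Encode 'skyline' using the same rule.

The rule splits by letter class: vowels +1, consonants +6.
For skyline: s(cons)+6=y, k(cons)+6=q, y(cons)+6=e, l(cons)+6=r, i(vowel)+1=j, n(cons)+6=t, e(vowel)+1=f.

yqerjtf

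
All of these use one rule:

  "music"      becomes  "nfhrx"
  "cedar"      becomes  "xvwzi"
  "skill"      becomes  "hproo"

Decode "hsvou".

Each pair mirrors across the alphabet (m↔n, u↔f, s↔h): positions sum to 25. Each letter is replaced by its mirror in the alphabet: a↔z, b↔y, c↔x, and so on (the Atbash cipher).
Reversing it on hsvou: h↔s, s↔h, v↔e, o↔l, u↔f.

shelf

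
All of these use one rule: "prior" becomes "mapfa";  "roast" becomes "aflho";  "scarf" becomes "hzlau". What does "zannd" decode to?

p(15)→m(12) and r(17)→a(0) fit y≡7x+11 (mod 26); the inverse of 7 mod 26 is 15. Treating letters as 0–25, the rule is x ↦ 7x + 11 (mod 26).
Decoding zannd: z(25)→15·(25−11)≡2=c; a(0)→15·(0−11)≡17=r; n(13)→15·(13−11)≡4=e; n(13)→15·(13−11)≡4=e; d(3)→15·(3−11)≡10=k (all mod 26).

creek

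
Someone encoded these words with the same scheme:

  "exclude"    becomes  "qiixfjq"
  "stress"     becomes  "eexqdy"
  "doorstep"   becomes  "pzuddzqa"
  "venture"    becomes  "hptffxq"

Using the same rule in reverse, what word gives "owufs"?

Shifts by position in exclude: pos 0: e→q (+12), pos 1: x→i (+11), pos 2: c→i (+6), pos 3: l→x (+12), pos 4: u→f (+11), pos 5: d→j (+6) — repeating every 3. A repeating key of period 3 is used — shifts +12, +11, +6 over and over.
Reversing it on owufs: o−12=c, w−11=l, u−6=o, f−12=t, s−11=h.

cloth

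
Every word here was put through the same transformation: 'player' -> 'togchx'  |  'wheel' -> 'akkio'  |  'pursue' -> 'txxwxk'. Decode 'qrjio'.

model

Shifts by position in player: pos 0: p→t (+4), pos 1: l→o (+3), pos 2: a→g (+6), pos 3: y→c (+4), pos 4: e→h (+3), pos 5: r→x (+6) — repeating every 3. It's a Vigenère-style cipher with numeric key [4,3,6]: position i shifts by key[i mod 3].
Reversing it on qrjio: q−4=m, r−3=o, j−6=d, i−4=e, o−3=l.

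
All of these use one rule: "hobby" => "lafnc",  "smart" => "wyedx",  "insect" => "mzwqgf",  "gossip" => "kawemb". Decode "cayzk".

Shifts by position in hobby: pos 0: h→l (+4), pos 1: o→a (+12), pos 2: b→f (+4), pos 3: b→n (+12) — repeating every 2. A repeating key of period 2 is used — shifts +4, +12 over and over.
Undoing it on cayzk: c−4=y, a−12=o, y−4=u, z−12=n, k−4=g.

young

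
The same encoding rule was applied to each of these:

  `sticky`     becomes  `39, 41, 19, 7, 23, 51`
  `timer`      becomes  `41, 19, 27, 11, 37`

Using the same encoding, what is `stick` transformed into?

s(#19)→39 and t(#20)→41: differences scale by 2, so n = 2·pos + 1. With a=1..z=26, the number is 2·pos + 1.
Applying it to stick: s=19→39, t=20→41, i=9→19, c=3→7, k=11→23.

39, 41, 19, 7, 23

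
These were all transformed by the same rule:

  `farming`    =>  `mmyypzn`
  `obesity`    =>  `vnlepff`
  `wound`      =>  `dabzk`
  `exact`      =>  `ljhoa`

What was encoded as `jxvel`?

close

Shifts by position in farming: pos 0: f→m (+7), pos 1: a→m (+12), pos 2: r→y (+7), pos 3: m→y (+12) — repeating every 2. The shifts repeat in a cycle of length 2: positions 0,1,… shift by +7, +12, then the pattern repeats.
Undoing it on jxvel: j−7=c, x−12=l, v−7=o, e−12=s, l−7=e.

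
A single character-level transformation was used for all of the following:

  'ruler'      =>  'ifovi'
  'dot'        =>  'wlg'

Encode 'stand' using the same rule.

Each pair mirrors across the alphabet (r↔i, u↔f, l↔o): positions sum to 25. This is the alphabet-reversal cipher (Atbash): a becomes z, b becomes y, etc.
For stand: s↔h, t↔g, a↔z, n↔m, d↔w.

hgzmw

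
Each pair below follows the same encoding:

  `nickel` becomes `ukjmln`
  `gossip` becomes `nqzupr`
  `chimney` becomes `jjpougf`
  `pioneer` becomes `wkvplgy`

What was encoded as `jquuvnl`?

A repeating key of period 2 is used — shifts +7, +2 over and over.
Reversing it on jquuvnl: j−7=c, q−2=o, u−7=n, u−2=s, v−7=o, n−2=l, l−7=e.

console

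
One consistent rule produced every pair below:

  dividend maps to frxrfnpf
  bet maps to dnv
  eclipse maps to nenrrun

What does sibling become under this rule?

The shift depends on letter class: consonant d→f is +2, but vowel i→r is +9. Two shifts are in play — +9 for a/e/i/o/u, +2 for every other letter.
Applying it to sibling: s(cons)+2=u, i(vowel)+9=r, b(cons)+2=d, l(cons)+2=n, i(vowel)+9=r, n(cons)+2=p, g(cons)+2=i.

urdnrpi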